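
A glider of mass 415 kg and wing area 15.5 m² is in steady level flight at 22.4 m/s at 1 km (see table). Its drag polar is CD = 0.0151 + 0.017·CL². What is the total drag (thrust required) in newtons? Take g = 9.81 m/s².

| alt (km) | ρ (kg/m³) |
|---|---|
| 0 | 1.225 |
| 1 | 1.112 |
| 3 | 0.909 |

At 1 km, from the table: ρ = 1.112 kg/m³.
In steady level flight, lift balances weight: W = mg = 415 × 9.81 = 4071.2 N.
Dynamic pressure q = 0.5 × 1.112 × 22.4² = 279 Pa.
Required CL = L/(qS) = 4071.2/(279·15.5) = 0.9415.
CD = 0.0151 + 0.017 × 0.9415² = 0.03017.
D = q·S·CD = 279 × 15.5 × 0.03017 = 130.5 N

D = 130 N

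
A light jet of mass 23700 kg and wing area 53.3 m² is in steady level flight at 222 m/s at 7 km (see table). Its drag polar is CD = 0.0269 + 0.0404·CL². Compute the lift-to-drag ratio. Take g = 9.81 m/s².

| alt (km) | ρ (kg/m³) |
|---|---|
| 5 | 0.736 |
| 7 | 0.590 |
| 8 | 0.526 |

L/D = 9.83

At 7 km, from the table: ρ = 0.590 kg/m³.
Weight W = mg = 23700 × 9.81 = 2.325×10^5 N; in level flight L = W.
Dynamic pressure q = 0.5 × 0.59 × 222² = 14540 Pa.
CL = W/(q·S) = 2.325×10^5 / (14540 × 53.3) = 0.3.
CD = 0.0269 + 0.0404 × 0.3² = 0.03054.
L/D = CL/CD = 0.3 / 0.03054 = 9.83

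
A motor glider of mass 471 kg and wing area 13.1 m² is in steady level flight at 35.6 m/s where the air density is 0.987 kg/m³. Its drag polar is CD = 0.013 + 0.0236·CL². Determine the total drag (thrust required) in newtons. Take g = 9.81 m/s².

D = 168 N

In steady level flight, lift balances weight: W = mg = 471 × 9.81 = 4620.5 N.
q = ½ρv² = ½ × 0.987 × 35.6² = 625.4 Pa.
CL = 2W/(ρv²S) = 2×4620.5/(0.987×35.6²×13.1) = 0.5639.
CD = 0.013 + 0.0236 × 0.5639² = 0.02051.
D = q·S·CD = 625.4 × 13.1 × 0.02051 = 168 N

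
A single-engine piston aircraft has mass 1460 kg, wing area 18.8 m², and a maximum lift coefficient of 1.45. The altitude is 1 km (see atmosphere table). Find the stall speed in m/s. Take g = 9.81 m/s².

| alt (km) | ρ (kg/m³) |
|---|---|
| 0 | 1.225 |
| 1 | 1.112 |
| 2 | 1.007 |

At 1 km, from the table: ρ = 1.112 kg/m³.
Stall occurs when L = W at CL,max. W = mg = 1460 × 9.81 = 14320 N.
From L = ½ρV²S·CL,max = W: V_stall = √(2W/(ρSCL,max)) = √(2·14320/(1.112·18.8·1.45))
V_stall = √945 = 30.7 m/s

V_stall = 30.7 m/s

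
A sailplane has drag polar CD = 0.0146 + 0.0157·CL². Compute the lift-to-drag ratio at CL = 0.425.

CD = 0.0146 + 0.0157 × 0.425² = 0.01744
L/D = CL/CD = 0.425 / 0.01744 = 24.4

L/D = 24.4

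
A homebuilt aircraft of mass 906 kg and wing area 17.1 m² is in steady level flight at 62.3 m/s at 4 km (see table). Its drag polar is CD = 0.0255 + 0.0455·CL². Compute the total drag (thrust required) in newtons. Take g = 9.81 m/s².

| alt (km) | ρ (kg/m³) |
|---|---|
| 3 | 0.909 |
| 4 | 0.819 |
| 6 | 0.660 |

D = 825 N

At 4 km, from the table: ρ = 0.819 kg/m³.
Level flight ⇒ L = W = m·g = 906 × 9.81 = 8887.9 N.
Dynamic pressure q = 0.5 × 0.819 × 62.3² = 1589 Pa.
CL = 2W/(ρv²S) = 2×8887.9/(0.819×62.3²×17.1) = 0.327.
CD = 0.0255 + 0.0455 × 0.327² = 0.03037.
D = q·S·CD = 1589 × 17.1 × 0.03037 = 825.3 N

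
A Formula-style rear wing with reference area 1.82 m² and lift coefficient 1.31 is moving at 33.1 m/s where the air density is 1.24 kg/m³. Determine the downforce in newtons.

Dynamic pressure q = ½ρv² = ½ × 1.24 × 33.1² = 679.3 Pa.
L = q·S·CL = 679.3 × 1.82 × 1.31 = 1620 N

L = 1620 N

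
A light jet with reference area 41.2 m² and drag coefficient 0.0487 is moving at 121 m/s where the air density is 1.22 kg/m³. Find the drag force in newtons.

D = ½ρv²S·CD = ½ × 1.22 × 121² × 41.2 × 0.0487 = 17900 N ≈ 17.9 kN

D = 17900 N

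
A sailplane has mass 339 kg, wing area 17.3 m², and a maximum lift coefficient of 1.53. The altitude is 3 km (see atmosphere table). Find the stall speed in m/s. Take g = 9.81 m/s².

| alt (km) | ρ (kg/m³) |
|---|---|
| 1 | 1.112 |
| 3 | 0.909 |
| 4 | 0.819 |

V_stall = 16.6 m/s

At 3 km, from the table: ρ = 0.909 kg/m³.
Weight W = mg = 339 × 9.81 = 3326 N.
From L = ½ρV²S·CL,max = W: V_stall = √(2W/(ρSCL,max)) = √(2·3326/(0.909·17.3·1.53))
V_stall = √276.4 = 16.6 m/s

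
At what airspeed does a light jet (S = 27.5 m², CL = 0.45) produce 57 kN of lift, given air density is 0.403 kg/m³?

L = ½ρv²S·CL ⇒ v = √(2L/(ρ·S·CL))
v = √(2 × 57000 / (0.403 × 27.5 × 0.45)) = √22860 = 151 m/s

v = 151 m/s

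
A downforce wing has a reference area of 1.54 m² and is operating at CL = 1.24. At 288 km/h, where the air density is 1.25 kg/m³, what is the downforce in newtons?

Convert speed: v = 288 km/h ÷ 3.6 = 80 m/s.
Dynamic pressure q = ½ρv² = ½ × 1.25 × 80² = 4000 Pa.
L = q·S·CL = 4000 × 1.54 × 1.24 = 7640 N ≈ 7.64 kN

L = 7640 N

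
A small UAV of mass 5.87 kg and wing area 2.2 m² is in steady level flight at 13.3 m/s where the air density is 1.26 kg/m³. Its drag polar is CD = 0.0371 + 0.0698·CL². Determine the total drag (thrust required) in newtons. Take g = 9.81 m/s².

In steady level flight, lift balances weight: W = mg = 5.87 × 9.81 = 57.585 N.
Dynamic pressure q = 0.5 × 1.26 × 13.3² = 111.4 Pa.
CL = 2W/(ρv²S) = 2×57.585/(1.26×13.3²×2.2) = 0.2349.
CD = 0.0371 + 0.0698 × 0.2349² = 0.04095.
D = q·S·CD = 111.4 × 2.2 × 0.04095 = 10.04 N

D = 10 N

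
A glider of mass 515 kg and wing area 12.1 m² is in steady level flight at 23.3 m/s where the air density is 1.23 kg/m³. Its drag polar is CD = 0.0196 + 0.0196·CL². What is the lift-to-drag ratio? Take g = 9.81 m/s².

L/D = 24.9

In steady level flight, lift balances weight: W = mg = 515 × 9.81 = 5052.2 N.
Dynamic pressure q = 0.5 × 1.23 × 23.3² = 333.9 Pa.
CL = 2W/(ρv²S) = 2×5052.2/(1.23×23.3²×12.1) = 1.251.
CD = 0.0196 + 0.0196 × 1.251² = 0.05025.
L/D = CL/CD = 1.251 / 0.05025 = 24.9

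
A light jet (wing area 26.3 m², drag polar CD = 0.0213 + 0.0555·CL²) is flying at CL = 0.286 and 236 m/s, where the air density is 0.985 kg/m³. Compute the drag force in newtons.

D = 18600 N

CD = 0.0213 + 0.0555 × 0.286² = 0.02584
D = ½ρv²S·CD = ½ × 0.985 × 236² × 26.3 × 0.02584 = 18600 N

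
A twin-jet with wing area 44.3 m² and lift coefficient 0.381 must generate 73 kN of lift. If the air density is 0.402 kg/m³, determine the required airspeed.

v = 147 m/s

L = ½ρv²S·CL ⇒ v = √(2L/(ρ·S·CL))
v = √(2 × 73000 / (0.402 × 44.3 × 0.381)) = √21520 = 147 m/s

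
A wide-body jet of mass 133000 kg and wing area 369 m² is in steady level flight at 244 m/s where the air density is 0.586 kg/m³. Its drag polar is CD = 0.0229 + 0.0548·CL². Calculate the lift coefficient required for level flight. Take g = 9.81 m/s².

Level flight ⇒ L = W = m·g = 133000 × 9.81 = 1.3047×10^6 N.
Dynamic pressure q = 0.5 × 0.586 × 244² = 17440 Pa.
CL = W/(q·S) = 1.3047×10^6 / (17440 × 369) = 0.2027.

CL = 0.203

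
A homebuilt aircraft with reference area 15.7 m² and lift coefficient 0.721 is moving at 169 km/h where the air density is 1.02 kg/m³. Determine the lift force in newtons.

L = 12700 N

Convert speed: v = 169 km/h ÷ 3.6 = 46.94 m/s.
L = ½ρv²S·CL = ½ × 1.02 × 46.94² × 15.7 × 0.721 = 12700 N ≈ 12.7 kN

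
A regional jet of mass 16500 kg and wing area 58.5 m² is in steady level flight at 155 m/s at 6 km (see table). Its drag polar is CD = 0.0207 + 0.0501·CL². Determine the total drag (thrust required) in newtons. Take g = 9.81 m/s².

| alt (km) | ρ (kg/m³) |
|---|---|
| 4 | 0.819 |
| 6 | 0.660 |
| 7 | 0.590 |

D = 12400 N

At 6 km, from the table: ρ = 0.660 kg/m³.
Level flight ⇒ L = W = m·g = 16500 × 9.81 = 1.6186×10^5 N.
Dynamic pressure q = 0.5 × 0.66 × 155² = 7928 Pa.
CL = 2W/(ρv²S) = 2×1.6186×10^5/(0.66×155²×58.5) = 0.349.
CD = 0.0207 + 0.0501 × 0.349² = 0.0268.
D = q·S·CD = 7928 × 58.5 × 0.0268 = 12430 N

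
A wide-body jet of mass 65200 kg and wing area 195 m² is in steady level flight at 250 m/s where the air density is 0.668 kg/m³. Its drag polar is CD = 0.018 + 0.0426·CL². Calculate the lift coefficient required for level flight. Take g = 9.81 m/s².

CL = 0.157

In steady level flight, lift balances weight: W = mg = 65200 × 9.81 = 6.3961×10^5 N.
q = ½ρv² = ½ × 0.668 × 250² = 20880 Pa.
CL = 2W/(ρv²S) = 2×6.3961×10^5/(0.668×250²×195) = 0.1571.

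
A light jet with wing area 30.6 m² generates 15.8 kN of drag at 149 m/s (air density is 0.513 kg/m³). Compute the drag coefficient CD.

From D = ½ρv²S·CD, rearranging gives CD = 2D/(ρv²S).
CD = 2 × 15800 / (0.513 × 149² × 30.6) = 0.0907

CD = 0.0907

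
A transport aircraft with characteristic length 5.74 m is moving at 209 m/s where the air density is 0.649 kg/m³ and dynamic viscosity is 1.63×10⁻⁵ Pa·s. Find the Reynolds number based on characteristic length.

Re = ρ·v·c/μ = 0.649 × 209 × 5.74 / (1.63×10⁻⁵) = 4.78×10^7

Re = 4.78×10^7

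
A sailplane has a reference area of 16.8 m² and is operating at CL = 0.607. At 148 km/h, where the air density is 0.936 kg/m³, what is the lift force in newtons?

Convert speed: v = 148 km/h ÷ 3.6 = 41.11 m/s.
Dynamic pressure q = ½ρv² = ½ × 0.936 × 41.11² = 791 Pa.
L = q·S·CL = 791 × 16.8 × 0.607 = 8070 N ≈ 8.07 kN

L = 8070 N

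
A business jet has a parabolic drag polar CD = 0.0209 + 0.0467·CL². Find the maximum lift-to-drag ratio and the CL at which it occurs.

For CD = CD0 + K·CL², (L/D)max occurs at CL* = √(CD0/K) and equals 1/(2√(K·CD0)).
(L/D)max = 1/(2√(0.0467 × 0.0209)) = 1/(2 × 0.03124) = 16
CL* = √(0.0209/0.0467) = 0.669

(L/D)max = 16, at CL = 0.669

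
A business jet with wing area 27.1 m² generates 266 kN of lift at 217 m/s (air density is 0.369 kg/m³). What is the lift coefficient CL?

From L = ½ρv²S·CL, rearranging gives CL = 2L/(ρv²S).
CL = 2 × 2.66×10^5 / (0.369 × 217² × 27.1) = 1.13

CL = 1.13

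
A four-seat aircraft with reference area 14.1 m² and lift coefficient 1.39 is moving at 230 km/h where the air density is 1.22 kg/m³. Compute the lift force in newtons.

L = 48800 N

Convert speed: v = 230 km/h ÷ 3.6 = 63.89 m/s.
Dynamic pressure q = ½ρv² = ½ × 1.22 × 63.89² = 2490 Pa.
L = q·S·CL = 2490 × 14.1 × 1.39 = 48800 N ≈ 48.8 kN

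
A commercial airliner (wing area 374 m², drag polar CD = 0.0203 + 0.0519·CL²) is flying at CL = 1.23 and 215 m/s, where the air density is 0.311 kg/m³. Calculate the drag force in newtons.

D = 2.66×10^5 N

CD = 0.0203 + 0.0519 × 1.23² = 0.09882
D = ½ρv²S·CD = ½ × 0.311 × 215² × 374 × 0.09882 = 2.66×10^5 N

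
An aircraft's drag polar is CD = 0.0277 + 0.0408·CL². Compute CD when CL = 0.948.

CD = 0.0277 + 0.0408 × 0.948² = 0.0277 + 0.03667 = 0.0644

CD = 0.0644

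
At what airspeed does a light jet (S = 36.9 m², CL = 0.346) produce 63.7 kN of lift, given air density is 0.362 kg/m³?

v = 166 m/s

L = ½ρv²S·CL ⇒ v = √(2L/(ρ·S·CL))
v = √(2 × 63700 / (0.362 × 36.9 × 0.346)) = √27570 = 166 m/s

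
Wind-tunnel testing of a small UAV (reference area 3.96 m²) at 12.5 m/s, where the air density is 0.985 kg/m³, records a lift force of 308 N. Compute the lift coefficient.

CL = 1.01

From L = ½ρv²S·CL, rearranging gives CL = 2L/(ρv²S).
CL = 2 × 308 / (0.985 × 12.5² × 3.96) = 1.01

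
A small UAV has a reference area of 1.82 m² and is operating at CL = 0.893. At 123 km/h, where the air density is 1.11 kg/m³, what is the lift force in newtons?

Convert speed: v = 123 km/h ÷ 3.6 = 34.17 m/s.
L = ½ρv²S·CL = ½ × 1.11 × 34.17² × 1.82 × 0.893 = 1050 N

L = 1050 N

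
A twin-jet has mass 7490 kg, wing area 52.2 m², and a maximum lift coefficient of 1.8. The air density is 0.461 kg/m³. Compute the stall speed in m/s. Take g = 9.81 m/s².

Stall occurs when L = W at CL,max. W = mg = 7490 × 9.81 = 73480 N.
V_stall = √(2W/(ρ·S·CL,max)) = √(2 × 73480 / (0.461 × 52.2 × 1.8))
V_stall = √3393 = 58.2 m/s

V_stall = 58.2 m/s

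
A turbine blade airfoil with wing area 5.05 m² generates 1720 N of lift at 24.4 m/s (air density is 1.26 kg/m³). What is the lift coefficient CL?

CL = 0.908

From L = ½ρv²S·CL, rearranging gives CL = 2L/(ρv²S).
CL = 2 × 1720 / (1.26 × 24.4² × 5.05) = 0.908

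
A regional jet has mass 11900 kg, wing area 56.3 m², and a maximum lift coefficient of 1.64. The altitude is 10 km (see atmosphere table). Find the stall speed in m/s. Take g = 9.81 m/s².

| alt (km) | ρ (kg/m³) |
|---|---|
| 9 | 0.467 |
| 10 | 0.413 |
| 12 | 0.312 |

V_stall = 78.2 m/s

At 10 km, from the table: ρ = 0.413 kg/m³.
At stall, lift equals weight: L = W = m·g = 11900 × 9.81 = 1.167×10^5 N.
From L = ½ρV²S·CL,max = W: V_stall = √(2W/(ρSCL,max)) = √(2·1.167×10^5/(0.413·56.3·1.64))
V_stall = √6123 = 78.2 m/s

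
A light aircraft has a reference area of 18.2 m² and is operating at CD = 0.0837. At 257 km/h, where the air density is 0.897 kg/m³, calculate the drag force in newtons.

Convert speed: v = 257 km/h ÷ 3.6 = 71.39 m/s.
Dynamic pressure q = ½ρv² = ½ × 0.897 × 71.39² = 2286 Pa.
D = q·S·CD = 2286 × 18.2 × 0.0837 = 3480 N

D = 3480 N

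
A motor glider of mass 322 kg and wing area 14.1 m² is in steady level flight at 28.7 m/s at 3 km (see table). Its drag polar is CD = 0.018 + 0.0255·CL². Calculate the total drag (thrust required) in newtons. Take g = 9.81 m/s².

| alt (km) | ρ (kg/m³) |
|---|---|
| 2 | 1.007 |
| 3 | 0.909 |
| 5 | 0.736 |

D = 143 N

At 3 km, from the table: ρ = 0.909 kg/m³.
Level flight ⇒ L = W = m·g = 322 × 9.81 = 3158.8 N.
Dynamic pressure q = 0.5 × 0.909 × 28.7² = 374.4 Pa.
CL = W/(q·S) = 3158.8 / (374.4 × 14.1) = 0.5984.
CD = 0.018 + 0.0255 × 0.5984² = 0.02713.
D = q·S·CD = 374.4 × 14.1 × 0.02713 = 143.2 N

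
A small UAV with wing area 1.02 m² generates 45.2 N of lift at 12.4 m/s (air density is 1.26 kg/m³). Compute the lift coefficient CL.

CL = 0.457

From L = ½ρv²S·CL, rearranging gives CL = 2L/(ρv²S).
CL = 2 × 45.2 / (1.26 × 12.4² × 1.02) = 0.457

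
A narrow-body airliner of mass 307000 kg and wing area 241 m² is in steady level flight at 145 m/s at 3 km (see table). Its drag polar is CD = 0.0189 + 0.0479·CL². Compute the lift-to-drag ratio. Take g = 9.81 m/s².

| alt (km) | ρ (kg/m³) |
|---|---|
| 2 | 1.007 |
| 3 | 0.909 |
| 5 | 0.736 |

At 3 km, from the table: ρ = 0.909 kg/m³.
Level flight ⇒ L = W = m·g = 307000 × 9.81 = 3.0117×10^6 N.
q = ½ρv² = ½ × 0.909 × 145² = 9556 Pa.
CL = 2W/(ρv²S) = 2×3.0117×10^6/(0.909×145²×241) = 1.308.
CD = 0.0189 + 0.0479 × 1.308² = 0.1008.
L/D = CL/CD = 1.308 / 0.1008 = 13

L/D = 13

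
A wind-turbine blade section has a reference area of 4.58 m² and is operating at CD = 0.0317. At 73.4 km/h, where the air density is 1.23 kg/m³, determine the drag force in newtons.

D = 37.1 N

Convert speed: v = 73.4 km/h ÷ 3.6 = 20.39 m/s.
Dynamic pressure q = ½ρv² = ½ × 1.23 × 20.39² = 255.7 Pa.
D = q·S·CD = 255.7 × 4.58 × 0.0317 = 37.1 N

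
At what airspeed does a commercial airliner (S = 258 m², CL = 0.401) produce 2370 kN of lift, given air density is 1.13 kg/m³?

L = ½ρv²S·CL ⇒ v = √(2L/(ρ·S·CL))
v = √(2 × 2.37×10^6 / (1.13 × 258 × 0.401)) = √40540 = 201 m/s

v = 201 m/s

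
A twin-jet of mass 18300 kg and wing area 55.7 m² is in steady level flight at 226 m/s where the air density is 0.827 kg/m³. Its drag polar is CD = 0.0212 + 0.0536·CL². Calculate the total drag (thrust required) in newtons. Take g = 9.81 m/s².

D = 26400 N

In steady level flight, lift balances weight: W = mg = 18300 × 9.81 = 1.7952×10^5 N.
q = ½ρv² = ½ × 0.827 × 226² = 21120 Pa.
CL = W/(q·S) = 1.7952×10^5 / (21120 × 55.7) = 0.1526.
CD = 0.0212 + 0.0536 × 0.1526² = 0.02245.
D = q·S·CD = 21120 × 55.7 × 0.02245 = 26410 N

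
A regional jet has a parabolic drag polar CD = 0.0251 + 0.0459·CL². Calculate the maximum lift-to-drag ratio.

(L/D)max = 14.7

For CD = CD0 + K·CL², (L/D)max occurs at CL* = √(CD0/K) and equals 1/(2√(K·CD0)).
(L/D)max = 1/(2√(0.0459 × 0.0251)) = 1/(2 × 0.03394) = 14.7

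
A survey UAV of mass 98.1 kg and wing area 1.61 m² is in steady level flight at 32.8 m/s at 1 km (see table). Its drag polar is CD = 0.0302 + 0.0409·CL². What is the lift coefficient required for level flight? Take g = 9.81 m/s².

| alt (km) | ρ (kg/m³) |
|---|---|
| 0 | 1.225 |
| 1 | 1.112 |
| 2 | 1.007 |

CL = 0.999

At 1 km, from the table: ρ = 1.112 kg/m³.
Level flight ⇒ L = W = m·g = 98.1 × 9.81 = 962.36 N.
q = ½ρv² = ½ × 1.112 × 32.8² = 598.2 Pa.
CL = 2W/(ρv²S) = 2×962.36/(1.112×32.8²×1.61) = 0.9993.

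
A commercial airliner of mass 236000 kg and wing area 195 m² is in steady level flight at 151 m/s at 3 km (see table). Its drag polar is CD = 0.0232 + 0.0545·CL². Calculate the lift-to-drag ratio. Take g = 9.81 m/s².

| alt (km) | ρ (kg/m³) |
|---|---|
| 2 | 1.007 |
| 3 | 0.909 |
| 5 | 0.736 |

At 3 km, from the table: ρ = 0.909 kg/m³.
In steady level flight, lift balances weight: W = mg = 236000 × 9.81 = 2.3152×10^6 N.
Dynamic pressure q = 0.5 × 0.909 × 151² = 10360 Pa.
CL = W/(q·S) = 2.3152×10^6 / (10360 × 195) = 1.146.
CD = 0.0232 + 0.0545 × 1.146² = 0.09473.
L/D = CL/CD = 1.146 / 0.09473 = 12.1

L/D = 12.1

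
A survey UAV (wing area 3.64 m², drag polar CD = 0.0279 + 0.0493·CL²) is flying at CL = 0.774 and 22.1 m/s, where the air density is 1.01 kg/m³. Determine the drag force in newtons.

D = 51.6 N

CD = 0.0279 + 0.0493 × 0.774² = 0.05743
D = ½ρv²S·CD = ½ × 1.01 × 22.1² × 3.64 × 0.05743 = 51.6 N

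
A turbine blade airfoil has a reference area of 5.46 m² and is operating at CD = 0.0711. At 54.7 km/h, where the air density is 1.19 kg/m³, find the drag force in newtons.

Convert speed: v = 54.7 km/h ÷ 3.6 = 15.19 m/s.
D = ½ρv²S·CD = ½ × 1.19 × 15.19² × 5.46 × 0.0711 = 53.3 N

D = 53.3 N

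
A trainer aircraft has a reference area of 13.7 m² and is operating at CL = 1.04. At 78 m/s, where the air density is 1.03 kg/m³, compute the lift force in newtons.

L = 44600 N

L = ½ρv²S·CL = ½ × 1.03 × 78² × 13.7 × 1.04 = 44600 N ≈ 44.6 kN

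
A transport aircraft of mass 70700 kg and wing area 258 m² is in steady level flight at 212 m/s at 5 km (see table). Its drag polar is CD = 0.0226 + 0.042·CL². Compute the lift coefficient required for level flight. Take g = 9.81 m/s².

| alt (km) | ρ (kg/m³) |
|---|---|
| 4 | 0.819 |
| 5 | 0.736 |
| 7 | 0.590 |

At 5 km, from the table: ρ = 0.736 kg/m³.
In steady level flight, lift balances weight: W = mg = 70700 × 9.81 = 6.9357×10^5 N.
q = ½ρv² = ½ × 0.736 × 212² = 16540 Pa.
CL = W/(q·S) = 6.9357×10^5 / (16540 × 258) = 0.1625.

CL = 0.163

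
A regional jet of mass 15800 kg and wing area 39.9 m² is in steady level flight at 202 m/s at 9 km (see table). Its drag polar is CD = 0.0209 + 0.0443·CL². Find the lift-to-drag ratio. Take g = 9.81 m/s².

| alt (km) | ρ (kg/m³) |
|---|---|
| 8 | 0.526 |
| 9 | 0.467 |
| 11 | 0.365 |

At 9 km, from the table: ρ = 0.467 kg/m³.
Weight W = mg = 15800 × 9.81 = 1.55×10^5 N; in level flight L = W.
Dynamic pressure q = 0.5 × 0.467 × 202² = 9528 Pa.
CL = W/(q·S) = 1.55×10^5 / (9528 × 39.9) = 0.4077.
CD = 0.0209 + 0.0443 × 0.4077² = 0.02826.
L/D = CL/CD = 0.4077 / 0.02826 = 14.4

L/D = 14.4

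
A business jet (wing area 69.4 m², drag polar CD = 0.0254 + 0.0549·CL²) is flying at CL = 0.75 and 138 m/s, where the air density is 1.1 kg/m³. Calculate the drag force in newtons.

D = 40900 N

CD = 0.0254 + 0.0549 × 0.75² = 0.05628
D = ½ρv²S·CD = ½ × 1.1 × 138² × 69.4 × 0.05628 = 40900 N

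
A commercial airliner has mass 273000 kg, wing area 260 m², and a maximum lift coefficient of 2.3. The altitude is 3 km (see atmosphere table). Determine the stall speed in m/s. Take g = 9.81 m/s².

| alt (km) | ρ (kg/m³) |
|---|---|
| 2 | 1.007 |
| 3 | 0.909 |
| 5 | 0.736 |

V_stall = 99.3 m/s

At 3 km, from the table: ρ = 0.909 kg/m³.
At stall, lift equals weight: L = W = m·g = 273000 × 9.81 = 2.678×10^6 N.
From L = ½ρV²S·CL,max = W: V_stall = √(2W/(ρSCL,max)) = √(2·2.678×10^6/(0.909·260·2.3))
V_stall = √9854 = 99.3 m/s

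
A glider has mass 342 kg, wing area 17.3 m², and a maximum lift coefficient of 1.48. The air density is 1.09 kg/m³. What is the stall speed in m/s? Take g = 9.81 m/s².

V_stall = 15.5 m/s

Weight W = mg = 342 × 9.81 = 3355 N.
From L = ½ρV²S·CL,max = W: V_stall = √(2W/(ρSCL,max)) = √(2·3355/(1.09·17.3·1.48))
V_stall = √240.4 = 15.5 m/s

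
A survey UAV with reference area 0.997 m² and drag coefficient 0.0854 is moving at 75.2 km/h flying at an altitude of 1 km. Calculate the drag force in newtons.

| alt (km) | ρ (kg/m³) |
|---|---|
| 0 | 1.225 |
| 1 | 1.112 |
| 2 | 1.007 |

D = 20.7 N

At 1 km, from the table: ρ = 1.112 kg/m³.
Convert speed: v = 75.2 km/h ÷ 3.6 = 20.89 m/s.
Dynamic pressure q = ½ρv² = ½ × 1.112 × 20.89² = 242.6 Pa.
D = q·S·CD = 242.6 × 0.997 × 0.0854 = 20.7 N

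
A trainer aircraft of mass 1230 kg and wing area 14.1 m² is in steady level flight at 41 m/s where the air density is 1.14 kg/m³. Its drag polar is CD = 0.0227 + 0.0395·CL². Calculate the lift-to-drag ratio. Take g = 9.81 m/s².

L/D = 16.5

Weight W = mg = 1230 × 9.81 = 12066 N; in level flight L = W.
Dynamic pressure q = 0.5 × 1.14 × 41² = 958.2 Pa.
Required CL = L/(qS) = 12066/(958.2·14.1) = 0.8931.
CD = 0.0227 + 0.0395 × 0.8931² = 0.05421.
L/D = CL/CD = 0.8931 / 0.05421 = 16.5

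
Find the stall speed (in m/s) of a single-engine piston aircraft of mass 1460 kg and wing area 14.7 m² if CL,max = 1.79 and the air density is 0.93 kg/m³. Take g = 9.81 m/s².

V_stall = 34.2 m/s

Weight W = mg = 1460 × 9.81 = 14320 N.
V_stall = √(2W/(ρ·S·CL,max)) = √(2 × 14320 / (0.93 × 14.7 × 1.79))
V_stall = √1171 = 34.2 m/s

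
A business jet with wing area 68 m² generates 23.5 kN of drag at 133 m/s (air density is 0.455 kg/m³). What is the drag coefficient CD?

From D = ½ρv²S·CD, rearranging gives CD = 2D/(ρv²S).
CD = 2 × 23500 / (0.455 × 133² × 68) = 0.0859

CD = 0.0859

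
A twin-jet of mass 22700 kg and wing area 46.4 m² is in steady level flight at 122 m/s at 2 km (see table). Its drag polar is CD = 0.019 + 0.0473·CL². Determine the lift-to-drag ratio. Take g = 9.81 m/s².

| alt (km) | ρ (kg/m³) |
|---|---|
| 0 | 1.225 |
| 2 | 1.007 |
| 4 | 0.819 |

L/D = 16.7

At 2 km, from the table: ρ = 1.007 kg/m³.
Level flight ⇒ L = W = m·g = 22700 × 9.81 = 2.2269×10^5 N.
q = ½ρv² = ½ × 1.007 × 122² = 7494 Pa.
CL = 2W/(ρv²S) = 2×2.2269×10^5/(1.007×122²×46.4) = 0.6404.
CD = 0.019 + 0.0473 × 0.6404² = 0.0384.
L/D = CL/CD = 0.6404 / 0.0384 = 16.7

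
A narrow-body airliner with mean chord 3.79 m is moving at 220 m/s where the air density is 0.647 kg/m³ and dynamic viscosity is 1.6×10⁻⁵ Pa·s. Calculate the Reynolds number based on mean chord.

Re = ρ·v·c/μ = 0.647 × 220 × 3.79 / (1.6×10⁻⁵) = 3.37×10^7

Re = 3.37×10^7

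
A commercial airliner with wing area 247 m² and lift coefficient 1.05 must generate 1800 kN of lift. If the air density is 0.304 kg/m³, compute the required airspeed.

L = ½ρv²S·CL ⇒ v = √(2L/(ρ·S·CL))
v = √(2 × 1.8×10^6 / (0.304 × 247 × 1.05)) = √45660 = 214 m/s

v = 214 m/s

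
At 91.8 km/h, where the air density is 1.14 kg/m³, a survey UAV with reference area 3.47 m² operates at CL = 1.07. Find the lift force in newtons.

Convert speed: v = 91.8 km/h ÷ 3.6 = 25.5 m/s.
L = ½ρv²S·CL = ½ × 1.14 × 25.5² × 3.47 × 1.07 = 1380 N

L = 1380 N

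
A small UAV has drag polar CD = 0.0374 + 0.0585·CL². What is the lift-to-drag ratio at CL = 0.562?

CD = 0.0374 + 0.0585 × 0.562² = 0.05588
L/D = CL/CD = 0.562 / 0.05588 = 10.1

L/D = 10.1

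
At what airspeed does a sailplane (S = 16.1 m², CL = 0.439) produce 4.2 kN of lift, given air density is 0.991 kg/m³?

L = ½ρv²S·CL ⇒ v = √(2L/(ρ·S·CL))
v = √(2 × 4200 / (0.991 × 16.1 × 0.439)) = √1199 = 34.6 m/s

v = 34.6 m/s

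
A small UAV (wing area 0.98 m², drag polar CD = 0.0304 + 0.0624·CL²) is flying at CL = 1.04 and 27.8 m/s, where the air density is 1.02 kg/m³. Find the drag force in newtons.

D = 37.8 N

CD = 0.0304 + 0.0624 × 1.04² = 0.09789
D = ½ρv²S·CD = ½ × 1.02 × 27.8² × 0.98 × 0.09789 = 37.8 N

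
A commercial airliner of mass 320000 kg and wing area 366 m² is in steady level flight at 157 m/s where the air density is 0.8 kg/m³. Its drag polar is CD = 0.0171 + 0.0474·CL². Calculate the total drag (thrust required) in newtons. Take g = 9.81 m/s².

Weight W = mg = 320000 × 9.81 = 3.1392×10^6 N; in level flight L = W.
Dynamic pressure q = 0.5 × 0.8 × 157² = 9860 Pa.
CL = 2W/(ρv²S) = 2×3.1392×10^6/(0.8×157²×366) = 0.8699.
CD = 0.0171 + 0.0474 × 0.8699² = 0.05297.
D = q·S·CD = 9860 × 366 × 0.05297 = 1.911×10^5 N

D = 1.91×10^5 N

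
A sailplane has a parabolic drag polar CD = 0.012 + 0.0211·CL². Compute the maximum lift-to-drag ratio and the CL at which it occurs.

(L/D)max = 31.4, at CL = 0.754

For CD = CD0 + K·CL², (L/D)max occurs at CL* = √(CD0/K) and equals 1/(2√(K·CD0)).
(L/D)max = 1/(2√(0.0211 × 0.012)) = 1/(2 × 0.01591) = 31.4
CL* = √(0.012/0.0211) = 0.754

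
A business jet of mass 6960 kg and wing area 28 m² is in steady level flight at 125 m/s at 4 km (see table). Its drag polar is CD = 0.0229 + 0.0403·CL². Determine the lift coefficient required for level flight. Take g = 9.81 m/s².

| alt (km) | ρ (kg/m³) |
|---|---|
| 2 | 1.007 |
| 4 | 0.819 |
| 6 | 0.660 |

At 4 km, from the table: ρ = 0.819 kg/m³.
Weight W = mg = 6960 × 9.81 = 68278 N; in level flight L = W.
Dynamic pressure q = 0.5 × 0.819 × 125² = 6398 Pa.
CL = 2W/(ρv²S) = 2×68278/(0.819×125²×28) = 0.3811.

CL = 0.381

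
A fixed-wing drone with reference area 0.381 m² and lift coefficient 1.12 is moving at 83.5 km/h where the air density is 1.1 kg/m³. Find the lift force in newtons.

Convert speed: v = 83.5 km/h ÷ 3.6 = 23.19 m/s.
Dynamic pressure q = ½ρv² = ½ × 1.1 × 23.19² = 295.9 Pa.
L = q·S·CL = 295.9 × 0.381 × 1.12 = 126 N

L = 126 N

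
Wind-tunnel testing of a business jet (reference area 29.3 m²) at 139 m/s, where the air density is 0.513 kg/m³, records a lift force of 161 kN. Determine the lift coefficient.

From L = ½ρv²S·CL, rearranging gives CL = 2L/(ρv²S).
CL = 2 × 1.61×10^5 / (0.513 × 139² × 29.3) = 1.11

CL = 1.11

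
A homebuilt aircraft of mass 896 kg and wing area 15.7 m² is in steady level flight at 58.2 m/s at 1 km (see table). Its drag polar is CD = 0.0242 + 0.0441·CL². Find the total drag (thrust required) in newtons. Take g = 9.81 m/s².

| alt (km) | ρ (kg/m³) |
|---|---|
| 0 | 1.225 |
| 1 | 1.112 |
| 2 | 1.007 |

At 1 km, from the table: ρ = 1.112 kg/m³.
In steady level flight, lift balances weight: W = mg = 896 × 9.81 = 8789.8 N.
Dynamic pressure q = 0.5 × 1.112 × 58.2² = 1883 Pa.
CL = W/(q·S) = 8789.8 / (1883 × 15.7) = 0.2973.
CD = 0.0242 + 0.0441 × 0.2973² = 0.0281.
D = q·S·CD = 1883 × 15.7 × 0.0281 = 830.8 N

D = 831 N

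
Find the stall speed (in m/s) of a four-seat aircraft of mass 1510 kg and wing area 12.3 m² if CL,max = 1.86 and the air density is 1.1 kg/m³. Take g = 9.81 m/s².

V_stall = 34.3 m/s

At stall, lift equals weight: L = W = m·g = 1510 × 9.81 = 14810 N.
V_stall = √(2W/(ρ·S·CL,max)) = √(2 × 14810 / (1.1 × 12.3 × 1.86))
V_stall = √1177 = 34.3 m/s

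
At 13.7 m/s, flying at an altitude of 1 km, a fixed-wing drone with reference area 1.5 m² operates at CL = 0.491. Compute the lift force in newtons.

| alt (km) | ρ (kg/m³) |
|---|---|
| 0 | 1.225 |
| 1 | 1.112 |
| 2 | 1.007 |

L = 76.9 N

At 1 km, from the table: ρ = 1.112 kg/m³.
Dynamic pressure q = ½ρv² = ½ × 1.112 × 13.7² = 104.4 Pa.
L = q·S·CL = 104.4 × 1.5 × 0.491 = 76.9 N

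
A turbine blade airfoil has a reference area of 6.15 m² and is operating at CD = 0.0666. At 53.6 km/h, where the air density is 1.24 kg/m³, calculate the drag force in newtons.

D = 56.3 N

Convert speed: v = 53.6 km/h ÷ 3.6 = 14.89 m/s.
Dynamic pressure q = ½ρv² = ½ × 1.24 × 14.89² = 137.4 Pa.
D = q·S·CD = 137.4 × 6.15 × 0.0666 = 56.3 N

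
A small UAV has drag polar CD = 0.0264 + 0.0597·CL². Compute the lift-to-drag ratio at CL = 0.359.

CD = 0.0264 + 0.0597 × 0.359² = 0.03409
L/D = CL/CD = 0.359 / 0.03409 = 10.5

L/D = 10.5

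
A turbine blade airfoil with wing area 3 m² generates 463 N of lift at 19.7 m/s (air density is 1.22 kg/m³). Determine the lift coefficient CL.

From L = ½ρv²S·CL, rearranging gives CL = 2L/(ρv²S).
CL = 2 × 463 / (1.22 × 19.7² × 3) = 0.652

CL = 0.652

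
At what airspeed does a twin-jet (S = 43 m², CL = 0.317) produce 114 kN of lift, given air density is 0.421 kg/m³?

L = ½ρv²S·CL ⇒ v = √(2L/(ρ·S·CL))
v = √(2 × 1.14×10^5 / (0.421 × 43 × 0.317)) = √39730 = 199 m/s

v = 199 m/s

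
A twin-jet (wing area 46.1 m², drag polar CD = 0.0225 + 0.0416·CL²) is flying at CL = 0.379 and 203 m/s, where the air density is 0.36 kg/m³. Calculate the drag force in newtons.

D = 9740 N

CD = 0.0225 + 0.0416 × 0.379² = 0.02848
D = ½ρv²S·CD = ½ × 0.36 × 203² × 46.1 × 0.02848 = 9740 N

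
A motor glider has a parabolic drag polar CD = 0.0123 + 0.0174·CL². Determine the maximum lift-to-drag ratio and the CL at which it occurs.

(L/D)max = 34.2, at CL = 0.841

For CD = CD0 + K·CL², (L/D)max occurs at CL* = √(CD0/K) and equals 1/(2√(K·CD0)).
(L/D)max = 1/(2√(0.0174 × 0.0123)) = 1/(2 × 0.01463) = 34.2
CL* = √(0.0123/0.0174) = 0.841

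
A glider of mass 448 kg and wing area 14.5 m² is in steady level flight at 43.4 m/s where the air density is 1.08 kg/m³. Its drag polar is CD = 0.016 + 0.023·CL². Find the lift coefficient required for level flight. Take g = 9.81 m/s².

Level flight ⇒ L = W = m·g = 448 × 9.81 = 4394.9 N.
Dynamic pressure q = 0.5 × 1.08 × 43.4² = 1017 Pa.
Required CL = L/(qS) = 4394.9/(1017·14.5) = 0.298.

CL = 0.298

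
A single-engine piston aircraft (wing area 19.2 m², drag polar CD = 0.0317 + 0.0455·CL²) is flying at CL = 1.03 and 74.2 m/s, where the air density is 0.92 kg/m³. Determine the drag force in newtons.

CD = 0.0317 + 0.0455 × 1.03² = 0.07997
D = ½ρv²S·CD = ½ × 0.92 × 74.2² × 19.2 × 0.07997 = 3890 N

D = 3890 N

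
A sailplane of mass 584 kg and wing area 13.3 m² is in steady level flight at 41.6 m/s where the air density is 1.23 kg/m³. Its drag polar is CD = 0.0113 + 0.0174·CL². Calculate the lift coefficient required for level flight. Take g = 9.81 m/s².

In steady level flight, lift balances weight: W = mg = 584 × 9.81 = 5729 N.
Dynamic pressure q = 0.5 × 1.23 × 41.6² = 1064 Pa.
Required CL = L/(qS) = 5729/(1064·13.3) = 0.4047.

CL = 0.405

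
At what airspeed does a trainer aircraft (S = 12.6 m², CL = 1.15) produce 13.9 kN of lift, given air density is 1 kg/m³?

L = ½ρv²S·CL ⇒ v = √(2L/(ρ·S·CL))
v = √(2 × 13900 / (1 × 12.6 × 1.15)) = √1919 = 43.8 m/s

v = 43.8 m/s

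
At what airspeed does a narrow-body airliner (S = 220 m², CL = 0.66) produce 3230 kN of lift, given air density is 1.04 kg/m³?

v = 207 m/s

L = ½ρv²S·CL ⇒ v = √(2L/(ρ·S·CL))
v = √(2 × 3.23×10^6 / (1.04 × 220 × 0.66)) = √42780 = 207 m/s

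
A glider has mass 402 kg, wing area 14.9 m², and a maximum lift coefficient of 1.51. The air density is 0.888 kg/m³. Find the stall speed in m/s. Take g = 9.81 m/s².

V_stall = 19.9 m/s

Stall occurs when L = W at CL,max. W = mg = 402 × 9.81 = 3944 N.
V_stall = √(2W/(ρ·S·CL,max)) = √(2 × 3944 / (0.888 × 14.9 × 1.51))
V_stall = √394.8 = 19.9 m/s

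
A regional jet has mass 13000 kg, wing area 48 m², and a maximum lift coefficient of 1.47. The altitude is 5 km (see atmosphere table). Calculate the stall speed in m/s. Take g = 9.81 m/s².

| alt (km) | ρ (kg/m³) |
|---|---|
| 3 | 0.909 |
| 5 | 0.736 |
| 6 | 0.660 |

V_stall = 70.1 m/s

At 5 km, from the table: ρ = 0.736 kg/m³.
Stall occurs when L = W at CL,max. W = mg = 13000 × 9.81 = 1.275×10^5 N.
V_stall = √(2W/(ρ·S·CL,max)) = √(2 × 1.275×10^5 / (0.736 × 48 × 1.47))
V_stall = √4911 = 70.1 m/s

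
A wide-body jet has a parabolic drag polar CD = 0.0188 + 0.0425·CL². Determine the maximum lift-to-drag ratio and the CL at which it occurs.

(L/D)max = 17.7, at CL = 0.665

For CD = CD0 + K·CL², (L/D)max occurs at CL* = √(CD0/K) and equals 1/(2√(K·CD0)).
(L/D)max = 1/(2√(0.0425 × 0.0188)) = 1/(2 × 0.02827) = 17.7
CL* = √(0.0188/0.0425) = 0.665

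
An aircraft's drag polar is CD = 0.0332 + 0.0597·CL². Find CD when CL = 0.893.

CD = 0.0808

CD = 0.0332 + 0.0597 × 0.893² = 0.0332 + 0.04761 = 0.0808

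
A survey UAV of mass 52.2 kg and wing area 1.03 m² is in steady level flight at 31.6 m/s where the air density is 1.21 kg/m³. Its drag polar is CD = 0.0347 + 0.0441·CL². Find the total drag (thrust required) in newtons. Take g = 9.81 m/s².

Level flight ⇒ L = W = m·g = 52.2 × 9.81 = 512.08 N.
q = ½ρv² = ½ × 1.21 × 31.6² = 604.1 Pa.
CL = W/(q·S) = 512.08 / (604.1 × 1.03) = 0.8229.
CD = 0.0347 + 0.0441 × 0.8229² = 0.06457.
D = q·S·CD = 604.1 × 1.03 × 0.06457 = 40.18 N

D = 40.2 N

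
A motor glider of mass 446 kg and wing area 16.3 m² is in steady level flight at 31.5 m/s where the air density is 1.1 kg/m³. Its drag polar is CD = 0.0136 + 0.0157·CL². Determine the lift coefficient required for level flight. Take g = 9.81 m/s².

CL = 0.492

In steady level flight, lift balances weight: W = mg = 446 × 9.81 = 4375.3 N.
q = ½ρv² = ½ × 1.1 × 31.5² = 545.7 Pa.
CL = 2W/(ρv²S) = 2×4375.3/(1.1×31.5²×16.3) = 0.4918.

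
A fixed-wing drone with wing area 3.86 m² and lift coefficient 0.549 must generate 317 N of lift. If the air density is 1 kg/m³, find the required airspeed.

v = 17.3 m/s

L = ½ρv²S·CL ⇒ v = √(2L/(ρ·S·CL))
v = √(2 × 317 / (1 × 3.86 × 0.549)) = √299.2 = 17.3 m/s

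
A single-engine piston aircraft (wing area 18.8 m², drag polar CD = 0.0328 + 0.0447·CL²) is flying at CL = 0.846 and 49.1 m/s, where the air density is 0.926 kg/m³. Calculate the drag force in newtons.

D = 1360 N

CD = 0.0328 + 0.0447 × 0.846² = 0.06479
D = ½ρv²S·CD = ½ × 0.926 × 49.1² × 18.8 × 0.06479 = 1360 N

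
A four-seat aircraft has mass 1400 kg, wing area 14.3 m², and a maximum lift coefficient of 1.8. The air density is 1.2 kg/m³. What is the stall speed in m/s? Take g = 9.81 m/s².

V_stall = 29.8 m/s

At stall, lift equals weight: L = W = m·g = 1400 × 9.81 = 13730 N.
From L = ½ρV²S·CL,max = W: V_stall = √(2W/(ρSCL,max)) = √(2·13730/(1.2·14.3·1.8))
V_stall = √889.3 = 29.8 m/s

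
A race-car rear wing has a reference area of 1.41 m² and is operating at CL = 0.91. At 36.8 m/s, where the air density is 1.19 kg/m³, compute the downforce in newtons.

L = 1030 N

L = ½ρv²S·CL = ½ × 1.19 × 36.8² × 1.41 × 0.91 = 1030 N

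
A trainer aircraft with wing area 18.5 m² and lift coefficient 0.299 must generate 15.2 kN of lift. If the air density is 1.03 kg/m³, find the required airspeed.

v = 73 m/s

L = ½ρv²S·CL ⇒ v = √(2L/(ρ·S·CL))
v = √(2 × 15200 / (1.03 × 18.5 × 0.299)) = √5336 = 73 m/s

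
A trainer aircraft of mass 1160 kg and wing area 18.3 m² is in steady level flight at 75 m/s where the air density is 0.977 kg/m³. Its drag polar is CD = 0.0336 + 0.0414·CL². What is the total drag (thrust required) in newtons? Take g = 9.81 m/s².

Weight W = mg = 1160 × 9.81 = 11380 N; in level flight L = W.
Dynamic pressure q = 0.5 × 0.977 × 75² = 2748 Pa.
Required CL = L/(qS) = 11380/(2748·18.3) = 0.2263.
CD = 0.0336 + 0.0414 × 0.2263² = 0.03572.
D = q·S·CD = 2748 × 18.3 × 0.03572 = 1796 N

D = 1800 N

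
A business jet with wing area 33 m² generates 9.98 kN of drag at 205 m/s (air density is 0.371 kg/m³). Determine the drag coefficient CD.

From D = ½ρv²S·CD, rearranging gives CD = 2D/(ρv²S).
CD = 2 × 9980 / (0.371 × 205² × 33) = 0.0388

CD = 0.0388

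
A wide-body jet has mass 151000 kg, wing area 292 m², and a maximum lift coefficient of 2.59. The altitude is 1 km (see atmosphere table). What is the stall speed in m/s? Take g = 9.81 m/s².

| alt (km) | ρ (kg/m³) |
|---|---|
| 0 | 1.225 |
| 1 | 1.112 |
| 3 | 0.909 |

V_stall = 59.4 m/s

At 1 km, from the table: ρ = 1.112 kg/m³.
Weight W = mg = 151000 × 9.81 = 1.481×10^6 N.
V_stall = √(2W/(ρ·S·CL,max)) = √(2 × 1.481×10^6 / (1.112 × 292 × 2.59))
V_stall = √3523 = 59.4 m/s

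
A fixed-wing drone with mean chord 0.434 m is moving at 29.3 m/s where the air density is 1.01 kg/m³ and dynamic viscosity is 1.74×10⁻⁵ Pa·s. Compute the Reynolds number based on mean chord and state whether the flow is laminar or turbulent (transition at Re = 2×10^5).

Re = 7.38×10^5 (turbulent)

Re = ρ·v·c/μ = 1.01 × 29.3 × 0.434 / (1.74×10⁻⁵) = 7.38×10^5
Since 7.38×10^5 > 2×10^5, the flow is turbulent.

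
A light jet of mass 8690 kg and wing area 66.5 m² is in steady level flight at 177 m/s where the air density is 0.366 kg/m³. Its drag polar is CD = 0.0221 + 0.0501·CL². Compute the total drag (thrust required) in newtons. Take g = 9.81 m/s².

Level flight ⇒ L = W = m·g = 8690 × 9.81 = 85249 N.
q = ½ρv² = ½ × 0.366 × 177² = 5733 Pa.
Required CL = L/(qS) = 85249/(5733·66.5) = 0.2236.
CD = 0.0221 + 0.0501 × 0.2236² = 0.0246.
D = q·S·CD = 5733 × 66.5 × 0.0246 = 9381 N

D = 9380 N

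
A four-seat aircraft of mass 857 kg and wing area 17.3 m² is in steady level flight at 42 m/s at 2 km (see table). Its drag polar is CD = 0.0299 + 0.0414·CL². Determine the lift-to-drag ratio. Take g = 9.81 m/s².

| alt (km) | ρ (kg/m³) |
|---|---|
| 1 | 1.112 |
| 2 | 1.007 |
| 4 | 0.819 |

L/D = 12.9

At 2 km, from the table: ρ = 1.007 kg/m³.
In steady level flight, lift balances weight: W = mg = 857 × 9.81 = 8407.2 N.
q = ½ρv² = ½ × 1.007 × 42² = 888.2 Pa.
Required CL = L/(qS) = 8407.2/(888.2·17.3) = 0.5471.
CD = 0.0299 + 0.0414 × 0.5471² = 0.04229.
L/D = CL/CD = 0.5471 / 0.04229 = 12.9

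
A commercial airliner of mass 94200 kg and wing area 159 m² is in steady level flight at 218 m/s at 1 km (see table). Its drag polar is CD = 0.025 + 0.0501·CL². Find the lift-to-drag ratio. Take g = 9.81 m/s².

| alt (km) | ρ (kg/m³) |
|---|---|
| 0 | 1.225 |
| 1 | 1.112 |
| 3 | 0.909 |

At 1 km, from the table: ρ = 1.112 kg/m³.
Weight W = mg = 94200 × 9.81 = 9.241×10^5 N; in level flight L = W.
q = ½ρv² = ½ × 1.112 × 218² = 26420 Pa.
CL = W/(q·S) = 9.241×10^5 / (26420 × 159) = 0.22.
CD = 0.025 + 0.0501 × 0.22² = 0.02742.
L/D = CL/CD = 0.22 / 0.02742 = 8.02

L/D = 8.02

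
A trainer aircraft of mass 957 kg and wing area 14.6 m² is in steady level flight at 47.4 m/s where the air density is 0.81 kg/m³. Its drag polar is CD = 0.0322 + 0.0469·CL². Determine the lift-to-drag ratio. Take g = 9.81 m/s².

L/D = 12.7

Weight W = mg = 957 × 9.81 = 9388.2 N; in level flight L = W.
Dynamic pressure q = 0.5 × 0.81 × 47.4² = 909.9 Pa.
Required CL = L/(qS) = 9388.2/(909.9·14.6) = 0.7067.
CD = 0.0322 + 0.0469 × 0.7067² = 0.05562.
L/D = CL/CD = 0.7067 / 0.05562 = 12.7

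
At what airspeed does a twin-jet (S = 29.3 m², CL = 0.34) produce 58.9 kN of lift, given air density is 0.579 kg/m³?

L = ½ρv²S·CL ⇒ v = √(2L/(ρ·S·CL))
v = √(2 × 58900 / (0.579 × 29.3 × 0.34)) = √20420 = 143 m/s

v = 143 m/s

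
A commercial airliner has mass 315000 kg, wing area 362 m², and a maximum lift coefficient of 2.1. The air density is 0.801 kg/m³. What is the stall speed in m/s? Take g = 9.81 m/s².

V_stall = 101 m/s

Weight W = mg = 315000 × 9.81 = 3.09×10^6 N.
V_stall = √(2W/(ρ·S·CL,max)) = √(2 × 3.09×10^6 / (0.801 × 362 × 2.1))
V_stall = √10150 = 101 m/s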